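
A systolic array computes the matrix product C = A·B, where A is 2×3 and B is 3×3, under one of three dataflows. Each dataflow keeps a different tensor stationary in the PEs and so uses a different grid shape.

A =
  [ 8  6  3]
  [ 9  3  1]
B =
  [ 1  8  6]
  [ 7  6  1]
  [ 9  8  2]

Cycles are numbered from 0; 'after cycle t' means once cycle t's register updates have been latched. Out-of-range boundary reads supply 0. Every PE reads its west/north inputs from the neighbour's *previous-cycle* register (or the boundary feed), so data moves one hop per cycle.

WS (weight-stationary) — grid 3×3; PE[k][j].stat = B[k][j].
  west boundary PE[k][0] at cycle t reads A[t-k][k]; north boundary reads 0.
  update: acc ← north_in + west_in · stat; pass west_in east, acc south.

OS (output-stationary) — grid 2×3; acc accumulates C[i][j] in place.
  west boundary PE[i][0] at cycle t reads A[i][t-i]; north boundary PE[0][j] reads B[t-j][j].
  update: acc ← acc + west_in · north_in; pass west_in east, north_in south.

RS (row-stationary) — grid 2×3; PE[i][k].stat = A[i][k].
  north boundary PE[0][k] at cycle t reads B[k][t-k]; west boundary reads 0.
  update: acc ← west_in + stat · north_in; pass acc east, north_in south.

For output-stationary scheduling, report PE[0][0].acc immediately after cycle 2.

PE[0][0].acc = 77

OS on a 2×3 grid — tracing PE[0][0] and its feeders:
  @0  [0,0]  acc 8  |  →8  ↓1
  @1  [0,0]  acc 50  |  →6  ↓7
  @2  [0,0]  acc 77  |  →3  ↓9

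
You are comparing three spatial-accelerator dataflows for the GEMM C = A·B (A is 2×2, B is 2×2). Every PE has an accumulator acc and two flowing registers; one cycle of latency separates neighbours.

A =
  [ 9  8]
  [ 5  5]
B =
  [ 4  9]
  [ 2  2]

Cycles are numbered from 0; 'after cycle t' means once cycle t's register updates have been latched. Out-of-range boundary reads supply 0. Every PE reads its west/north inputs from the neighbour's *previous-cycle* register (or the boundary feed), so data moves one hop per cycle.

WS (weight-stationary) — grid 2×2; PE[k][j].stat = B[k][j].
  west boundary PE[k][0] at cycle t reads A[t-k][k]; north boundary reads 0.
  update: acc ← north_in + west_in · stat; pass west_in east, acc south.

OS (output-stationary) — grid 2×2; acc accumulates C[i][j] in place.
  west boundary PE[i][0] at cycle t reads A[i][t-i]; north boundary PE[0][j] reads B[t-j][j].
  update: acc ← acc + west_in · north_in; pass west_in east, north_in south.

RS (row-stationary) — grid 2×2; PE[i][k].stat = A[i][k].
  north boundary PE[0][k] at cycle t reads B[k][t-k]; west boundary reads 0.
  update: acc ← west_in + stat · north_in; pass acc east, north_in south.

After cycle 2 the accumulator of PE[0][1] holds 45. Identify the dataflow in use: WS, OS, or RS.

— WS: 2×2; PE[0][1] trace:
  0: (0,1).acc=0  regs=<0,0>
  1: (0,1).acc=81  regs=<9,81>
  2: (0,1).acc=45  regs=<5,45>
— OS: 2×2; PE[0][1] trace:
  0: (0,1).acc=0  regs=<0,0>
  1: (0,1).acc=81  regs=<9,9>
  2: (0,1).acc=97  regs=<8,2>
— RS: 2×2; PE[0][1] trace:
  0: (0,1).acc=0  regs=<0,0>
  1: (0,1).acc=52  regs=<52,2>
  2: (0,1).acc=97  regs=<97,2>

dataflow = WS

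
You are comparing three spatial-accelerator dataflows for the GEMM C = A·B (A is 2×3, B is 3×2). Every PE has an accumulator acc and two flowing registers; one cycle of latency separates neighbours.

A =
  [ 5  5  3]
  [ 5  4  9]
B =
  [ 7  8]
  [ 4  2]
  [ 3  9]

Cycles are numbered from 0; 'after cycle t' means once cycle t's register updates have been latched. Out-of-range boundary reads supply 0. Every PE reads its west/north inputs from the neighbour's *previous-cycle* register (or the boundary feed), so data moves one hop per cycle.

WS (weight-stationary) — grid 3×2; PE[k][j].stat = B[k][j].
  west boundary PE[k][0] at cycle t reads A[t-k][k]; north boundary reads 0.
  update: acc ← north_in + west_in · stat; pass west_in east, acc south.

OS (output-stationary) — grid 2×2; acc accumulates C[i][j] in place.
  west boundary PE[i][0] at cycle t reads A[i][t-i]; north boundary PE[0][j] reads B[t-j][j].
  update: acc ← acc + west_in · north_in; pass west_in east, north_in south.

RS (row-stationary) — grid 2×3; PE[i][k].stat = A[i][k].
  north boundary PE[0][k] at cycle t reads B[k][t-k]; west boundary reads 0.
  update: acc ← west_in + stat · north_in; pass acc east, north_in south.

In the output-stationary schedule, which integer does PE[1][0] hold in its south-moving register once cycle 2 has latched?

OS (2×2). Following PE[1][0] plus its west/north inputs:
  [0] (0,0) acc=35 (h:5 v:7)
  [0] (1,0) acc=0 (h:0 v:0)
  [1] (0,0) acc=55 (h:5 v:4)
  [1] (1,0) acc=35 (h:5 v:7)
  [2] (0,0) acc=64 (h:3 v:3)
  [2] (1,0) acc=51 (h:4 v:4)

register = 4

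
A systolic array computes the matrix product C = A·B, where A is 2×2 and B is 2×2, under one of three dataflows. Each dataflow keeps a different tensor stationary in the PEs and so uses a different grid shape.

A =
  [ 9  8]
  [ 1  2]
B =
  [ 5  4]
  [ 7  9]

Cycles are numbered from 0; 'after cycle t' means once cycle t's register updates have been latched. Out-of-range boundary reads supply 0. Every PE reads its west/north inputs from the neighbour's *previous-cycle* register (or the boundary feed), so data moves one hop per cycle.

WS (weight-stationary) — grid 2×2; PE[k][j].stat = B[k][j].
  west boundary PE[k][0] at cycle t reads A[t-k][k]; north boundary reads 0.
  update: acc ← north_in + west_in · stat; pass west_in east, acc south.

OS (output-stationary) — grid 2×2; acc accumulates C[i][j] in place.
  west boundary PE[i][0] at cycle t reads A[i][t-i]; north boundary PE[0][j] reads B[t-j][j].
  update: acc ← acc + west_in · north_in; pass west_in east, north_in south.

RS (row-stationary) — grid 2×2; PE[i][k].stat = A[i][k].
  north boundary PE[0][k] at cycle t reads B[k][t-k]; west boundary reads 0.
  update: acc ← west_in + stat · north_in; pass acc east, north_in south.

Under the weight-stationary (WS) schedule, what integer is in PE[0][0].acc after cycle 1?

PE[0][0].acc = 5

WS 2×2: PE[0][0] cycle-by-cycle (with neighbour feeds):
  t=0 PE[0][0]: acc=45 h=9 v=45
  t=1 PE[0][0]: acc=5 h=1 v=5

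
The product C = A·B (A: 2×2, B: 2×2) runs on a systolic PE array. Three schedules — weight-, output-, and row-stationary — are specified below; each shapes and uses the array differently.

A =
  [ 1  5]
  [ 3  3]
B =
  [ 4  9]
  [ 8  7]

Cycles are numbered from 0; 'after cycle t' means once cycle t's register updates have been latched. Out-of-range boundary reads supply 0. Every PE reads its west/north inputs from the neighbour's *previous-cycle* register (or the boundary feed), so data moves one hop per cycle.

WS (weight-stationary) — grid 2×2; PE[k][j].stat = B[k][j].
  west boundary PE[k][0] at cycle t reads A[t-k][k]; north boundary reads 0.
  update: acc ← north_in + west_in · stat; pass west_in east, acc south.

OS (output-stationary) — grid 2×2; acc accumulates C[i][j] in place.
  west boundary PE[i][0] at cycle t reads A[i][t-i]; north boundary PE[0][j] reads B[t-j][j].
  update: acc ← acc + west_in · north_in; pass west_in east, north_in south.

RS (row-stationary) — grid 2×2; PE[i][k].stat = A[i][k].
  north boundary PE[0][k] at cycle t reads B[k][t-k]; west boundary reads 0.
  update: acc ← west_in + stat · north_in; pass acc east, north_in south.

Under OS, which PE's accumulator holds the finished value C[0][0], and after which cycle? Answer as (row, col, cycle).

Under OS, C[0][0] lands at PE[0][0]:
  t=0 PE[0][0]: acc=4 h=1 v=4
  t=1 PE[0][0]: acc=44 h=5 v=8

(row, col, cycle) = (0, 0, 1)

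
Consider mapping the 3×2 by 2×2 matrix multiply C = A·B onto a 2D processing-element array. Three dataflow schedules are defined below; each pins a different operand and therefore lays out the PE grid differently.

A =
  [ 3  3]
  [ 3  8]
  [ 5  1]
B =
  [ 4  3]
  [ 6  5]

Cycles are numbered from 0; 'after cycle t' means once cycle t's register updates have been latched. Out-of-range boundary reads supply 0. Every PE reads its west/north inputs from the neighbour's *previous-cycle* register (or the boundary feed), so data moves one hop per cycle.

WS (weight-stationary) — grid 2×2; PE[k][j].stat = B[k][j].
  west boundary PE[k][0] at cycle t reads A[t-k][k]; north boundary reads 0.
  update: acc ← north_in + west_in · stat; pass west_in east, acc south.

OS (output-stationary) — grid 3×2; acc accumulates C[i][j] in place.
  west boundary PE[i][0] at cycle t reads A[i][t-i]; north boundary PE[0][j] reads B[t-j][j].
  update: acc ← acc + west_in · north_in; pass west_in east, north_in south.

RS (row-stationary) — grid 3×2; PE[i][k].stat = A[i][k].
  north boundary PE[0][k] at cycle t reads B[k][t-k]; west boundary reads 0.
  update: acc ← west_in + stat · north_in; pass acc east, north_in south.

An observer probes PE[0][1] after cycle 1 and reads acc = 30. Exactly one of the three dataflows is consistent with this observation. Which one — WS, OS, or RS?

WS [2×2] PE[0][1] across cycles:
  cycle 0: PE[0][1] → acc 0, east 0, south 0
  cycle 1: PE[0][1] → acc 9, east 3, south 9
OS [3×2] PE[0][1] across cycles:
  cycle 0: PE[0][1] → acc 0, east 0, south 0
  cycle 1: PE[0][1] → acc 9, east 3, south 3
RS [3×2] PE[0][1] across cycles:
  cycle 0: PE[0][1] → acc 0, east 0, south 0
  cycle 1: PE[0][1] → acc 30, east 30, south 6

dataflow = RS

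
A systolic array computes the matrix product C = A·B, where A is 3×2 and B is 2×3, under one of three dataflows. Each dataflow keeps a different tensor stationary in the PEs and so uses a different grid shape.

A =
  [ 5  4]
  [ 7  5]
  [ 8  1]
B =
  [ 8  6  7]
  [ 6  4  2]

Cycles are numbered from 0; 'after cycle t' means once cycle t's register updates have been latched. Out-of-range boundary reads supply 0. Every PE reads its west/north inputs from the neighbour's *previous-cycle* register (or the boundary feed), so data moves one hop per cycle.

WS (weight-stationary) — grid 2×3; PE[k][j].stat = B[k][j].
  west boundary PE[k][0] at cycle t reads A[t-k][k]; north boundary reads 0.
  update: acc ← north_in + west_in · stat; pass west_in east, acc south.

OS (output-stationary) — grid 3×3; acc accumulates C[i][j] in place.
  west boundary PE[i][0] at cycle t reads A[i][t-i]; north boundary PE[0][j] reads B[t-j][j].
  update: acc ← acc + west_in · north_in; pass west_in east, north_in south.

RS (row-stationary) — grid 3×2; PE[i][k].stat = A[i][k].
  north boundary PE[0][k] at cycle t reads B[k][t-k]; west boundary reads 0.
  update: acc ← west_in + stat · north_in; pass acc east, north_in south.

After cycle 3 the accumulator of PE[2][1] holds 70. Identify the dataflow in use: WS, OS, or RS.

WS (2×3): PE[2][1] does not exist.
OS [3×3] PE[2][1] across cycles:
  step 0 · PE2,1: acc=0; fwd→0 fwd↓0
  step 1 · PE2,1: acc=0; fwd→0 fwd↓0
  step 2 · PE2,1: acc=0; fwd→0 fwd↓0
  step 3 · PE2,1: acc=48; fwd→8 fwd↓6
RS [3×2] PE[2][1] across cycles:
  step 0 · PE2,1: acc=0; fwd→0 fwd↓0
  step 1 · PE2,1: acc=0; fwd→0 fwd↓0
  step 2 · PE2,1: acc=0; fwd→0 fwd↓0
  step 3 · PE2,1: acc=70; fwd→70 fwd↓6

dataflow = RS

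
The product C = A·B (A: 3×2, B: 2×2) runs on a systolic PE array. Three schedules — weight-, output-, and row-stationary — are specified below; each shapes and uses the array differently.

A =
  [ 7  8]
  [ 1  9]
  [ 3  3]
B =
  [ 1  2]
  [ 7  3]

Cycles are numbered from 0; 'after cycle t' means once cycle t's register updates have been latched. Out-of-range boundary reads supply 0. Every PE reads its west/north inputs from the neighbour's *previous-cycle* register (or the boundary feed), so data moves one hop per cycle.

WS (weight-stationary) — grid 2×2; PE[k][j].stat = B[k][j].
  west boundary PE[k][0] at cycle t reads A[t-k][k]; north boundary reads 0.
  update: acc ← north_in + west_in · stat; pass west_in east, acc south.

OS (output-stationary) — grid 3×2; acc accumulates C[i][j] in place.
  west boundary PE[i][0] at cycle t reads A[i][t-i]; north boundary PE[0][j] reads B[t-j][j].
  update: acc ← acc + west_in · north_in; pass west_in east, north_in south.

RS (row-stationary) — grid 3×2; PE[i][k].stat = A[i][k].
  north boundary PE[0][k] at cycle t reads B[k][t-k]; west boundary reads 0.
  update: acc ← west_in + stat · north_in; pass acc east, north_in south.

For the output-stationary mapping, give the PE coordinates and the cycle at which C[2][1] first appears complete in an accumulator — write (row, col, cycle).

(row, col, cycle) = (2, 1, 4)

OS: C[2][1] accumulates in PE[2][1]:
  step 0 · PE2,1: acc=0; fwd→0 fwd↓0
  step 1 · PE2,1: acc=0; fwd→0 fwd↓0
  step 2 · PE2,1: acc=0; fwd→0 fwd↓0
  step 3 · PE2,1: acc=6; fwd→3 fwd↓2
  step 4 · PE2,1: acc=15; fwd→3 fwd↓3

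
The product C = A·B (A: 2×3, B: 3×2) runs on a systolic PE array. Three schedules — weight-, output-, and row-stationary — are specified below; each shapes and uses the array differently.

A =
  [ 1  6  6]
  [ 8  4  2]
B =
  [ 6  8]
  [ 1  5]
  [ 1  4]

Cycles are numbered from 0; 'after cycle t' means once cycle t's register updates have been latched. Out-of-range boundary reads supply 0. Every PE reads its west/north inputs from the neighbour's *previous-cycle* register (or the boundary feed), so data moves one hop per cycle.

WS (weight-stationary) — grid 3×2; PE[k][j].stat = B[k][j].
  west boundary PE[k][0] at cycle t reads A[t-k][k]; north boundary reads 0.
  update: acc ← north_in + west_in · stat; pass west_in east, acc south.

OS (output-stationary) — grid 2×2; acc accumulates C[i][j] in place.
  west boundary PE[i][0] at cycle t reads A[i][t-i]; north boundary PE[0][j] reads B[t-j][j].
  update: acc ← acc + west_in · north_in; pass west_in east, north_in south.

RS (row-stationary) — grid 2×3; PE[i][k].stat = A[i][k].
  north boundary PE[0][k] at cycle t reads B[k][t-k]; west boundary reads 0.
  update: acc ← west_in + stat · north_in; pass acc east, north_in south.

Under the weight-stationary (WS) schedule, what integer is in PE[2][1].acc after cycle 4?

WS 3×2: PE[2][1] cycle-by-cycle (with neighbour feeds):
  @0  [1,1]  acc 0  |  →0  ↓0
  @0  [2,0]  acc 0  |  →0  ↓0
  @0  [2,1]  acc 0  |  →0  ↓0
  @1  [1,1]  acc 0  |  →0  ↓0
  @1  [2,0]  acc 0  |  →0  ↓0
  @1  [2,1]  acc 0  |  →0  ↓0
  @2  [1,1]  acc 38  |  →6  ↓38
  @2  [2,0]  acc 18  |  →6  ↓18
  @2  [2,1]  acc 0  |  →0  ↓0
  @3  [1,1]  acc 84  |  →4  ↓84
  @3  [2,0]  acc 54  |  →2  ↓54
  @3  [2,1]  acc 62  |  →6  ↓62
  @4  [1,1]  acc 0  |  →0  ↓0
  @4  [2,0]  acc 0  |  →0  ↓0
  @4  [2,1]  acc 92  |  →2  ↓92

PE[2][1].acc = 92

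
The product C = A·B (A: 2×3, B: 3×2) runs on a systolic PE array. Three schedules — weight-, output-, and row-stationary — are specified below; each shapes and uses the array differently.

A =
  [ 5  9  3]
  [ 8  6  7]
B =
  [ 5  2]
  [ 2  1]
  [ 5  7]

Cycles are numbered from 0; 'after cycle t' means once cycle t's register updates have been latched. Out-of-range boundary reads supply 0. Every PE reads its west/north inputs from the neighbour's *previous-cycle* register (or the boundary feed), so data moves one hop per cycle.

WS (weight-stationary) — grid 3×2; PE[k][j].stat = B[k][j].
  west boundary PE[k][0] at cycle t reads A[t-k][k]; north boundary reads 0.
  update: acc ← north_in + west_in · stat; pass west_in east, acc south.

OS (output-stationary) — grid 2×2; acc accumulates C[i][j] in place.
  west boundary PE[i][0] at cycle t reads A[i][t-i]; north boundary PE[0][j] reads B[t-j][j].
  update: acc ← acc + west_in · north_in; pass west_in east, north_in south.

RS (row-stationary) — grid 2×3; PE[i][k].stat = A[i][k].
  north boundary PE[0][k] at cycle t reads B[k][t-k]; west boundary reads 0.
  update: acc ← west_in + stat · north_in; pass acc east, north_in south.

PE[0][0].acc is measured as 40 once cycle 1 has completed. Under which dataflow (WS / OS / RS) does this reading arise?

— WS: 3×2; PE[0][0] trace:
  after 0 — PE[0][0] acc=25, pass-E 5, pass-S 25
  after 1 — PE[0][0] acc=40, pass-E 8, pass-S 40
— OS: 2×2; PE[0][0] trace:
  after 0 — PE[0][0] acc=25, pass-E 5, pass-S 5
  after 1 — PE[0][0] acc=43, pass-E 9, pass-S 2
— RS: 2×3; PE[0][0] trace:
  after 0 — PE[0][0] acc=25, pass-E 25, pass-S 5
  after 1 — PE[0][0] acc=10, pass-E 10, pass-S 2

dataflow = WS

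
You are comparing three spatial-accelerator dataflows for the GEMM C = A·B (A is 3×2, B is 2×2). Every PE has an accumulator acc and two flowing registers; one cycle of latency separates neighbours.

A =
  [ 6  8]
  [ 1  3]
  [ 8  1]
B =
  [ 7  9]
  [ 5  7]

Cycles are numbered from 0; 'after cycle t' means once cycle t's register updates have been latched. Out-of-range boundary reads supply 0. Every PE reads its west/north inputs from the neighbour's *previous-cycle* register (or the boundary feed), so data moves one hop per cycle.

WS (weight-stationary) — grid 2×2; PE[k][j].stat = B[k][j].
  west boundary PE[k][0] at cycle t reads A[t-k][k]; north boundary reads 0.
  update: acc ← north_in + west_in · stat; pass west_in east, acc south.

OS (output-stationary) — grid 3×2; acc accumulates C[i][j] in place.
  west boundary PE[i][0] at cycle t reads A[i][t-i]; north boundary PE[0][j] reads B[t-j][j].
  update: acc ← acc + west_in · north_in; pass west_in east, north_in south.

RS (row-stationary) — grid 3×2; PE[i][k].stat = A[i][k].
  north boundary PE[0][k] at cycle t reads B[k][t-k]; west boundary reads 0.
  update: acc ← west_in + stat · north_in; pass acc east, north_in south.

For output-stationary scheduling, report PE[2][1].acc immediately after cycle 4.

OS on a 3×2 grid — tracing PE[2][1] and its feeders:
  [0] (1,1) acc=0 (h:0 v:0)
  [0] (2,0) acc=0 (h:0 v:0)
  [0] (2,1) acc=0 (h:0 v:0)
  [1] (1,1) acc=0 (h:0 v:0)
  [1] (2,0) acc=0 (h:0 v:0)
  [1] (2,1) acc=0 (h:0 v:0)
  [2] (1,1) acc=9 (h:1 v:9)
  [2] (2,0) acc=56 (h:8 v:7)
  [2] (2,1) acc=0 (h:0 v:0)
  [3] (1,1) acc=30 (h:3 v:7)
  [3] (2,0) acc=61 (h:1 v:5)
  [3] (2,1) acc=72 (h:8 v:9)
  [4] (1,1) acc=30 (h:0 v:0)
  [4] (2,0) acc=61 (h:0 v:0)
  [4] (2,1) acc=79 (h:1 v:7)

PE[2][1].acc = 79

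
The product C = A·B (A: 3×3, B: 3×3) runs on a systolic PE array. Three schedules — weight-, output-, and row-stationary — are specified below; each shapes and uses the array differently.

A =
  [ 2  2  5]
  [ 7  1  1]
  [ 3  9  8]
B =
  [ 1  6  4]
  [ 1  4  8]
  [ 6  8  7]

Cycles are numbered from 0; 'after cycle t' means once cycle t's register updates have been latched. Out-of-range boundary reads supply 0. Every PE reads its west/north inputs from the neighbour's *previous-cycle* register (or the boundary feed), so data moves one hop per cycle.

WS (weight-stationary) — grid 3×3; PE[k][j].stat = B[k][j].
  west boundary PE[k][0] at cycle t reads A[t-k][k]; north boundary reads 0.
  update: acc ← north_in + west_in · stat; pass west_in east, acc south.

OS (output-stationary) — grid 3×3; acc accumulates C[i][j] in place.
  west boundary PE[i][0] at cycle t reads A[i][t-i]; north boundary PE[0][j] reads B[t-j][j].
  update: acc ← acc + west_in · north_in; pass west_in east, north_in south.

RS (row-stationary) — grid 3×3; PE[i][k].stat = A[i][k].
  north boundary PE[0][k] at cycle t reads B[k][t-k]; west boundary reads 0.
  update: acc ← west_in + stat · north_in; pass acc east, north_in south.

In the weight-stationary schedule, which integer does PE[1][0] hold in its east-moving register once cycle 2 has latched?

register = 1

WS on a 3×3 grid — tracing PE[1][0] and its feeders:
  [0] (0,0) acc=2 (h:2 v:2)
  [0] (1,0) acc=0 (h:0 v:0)
  [1] (0,0) acc=7 (h:7 v:7)
  [1] (1,0) acc=4 (h:2 v:4)
  [2] (0,0) acc=3 (h:3 v:3)
  [2] (1,0) acc=8 (h:1 v:8)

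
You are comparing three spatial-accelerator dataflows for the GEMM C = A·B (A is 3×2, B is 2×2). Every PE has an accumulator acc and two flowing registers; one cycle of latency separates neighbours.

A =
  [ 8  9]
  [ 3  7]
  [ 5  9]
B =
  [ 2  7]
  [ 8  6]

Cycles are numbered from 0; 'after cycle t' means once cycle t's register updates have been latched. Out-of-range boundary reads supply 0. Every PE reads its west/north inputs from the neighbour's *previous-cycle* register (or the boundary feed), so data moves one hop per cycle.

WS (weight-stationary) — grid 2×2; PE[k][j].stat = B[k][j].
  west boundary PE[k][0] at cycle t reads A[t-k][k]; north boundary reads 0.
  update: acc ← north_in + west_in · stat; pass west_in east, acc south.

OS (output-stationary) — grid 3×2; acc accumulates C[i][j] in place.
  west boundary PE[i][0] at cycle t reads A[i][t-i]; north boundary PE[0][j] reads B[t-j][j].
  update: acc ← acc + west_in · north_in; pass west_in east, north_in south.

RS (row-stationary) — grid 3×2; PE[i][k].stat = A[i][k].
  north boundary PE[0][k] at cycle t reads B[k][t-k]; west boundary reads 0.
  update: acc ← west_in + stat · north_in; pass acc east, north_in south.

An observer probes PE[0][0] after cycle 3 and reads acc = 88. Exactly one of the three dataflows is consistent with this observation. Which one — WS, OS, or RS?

dataflow = OS

WS (2×2 grid), PE[0][0]:
  @0  [0,0]  acc 16  |  →8  ↓16
  @1  [0,0]  acc 6  |  →3  ↓6
  @2  [0,0]  acc 10  |  →5  ↓10
  @3  [0,0]  acc 0  |  →0  ↓0
OS (3×2 grid), PE[0][0]:
  @0  [0,0]  acc 16  |  →8  ↓2
  @1  [0,0]  acc 88  |  →9  ↓8
  @2  [0,0]  acc 88  |  →0  ↓0
  @3  [0,0]  acc 88  |  →0  ↓0
RS (3×2 grid), PE[0][0]:
  @0  [0,0]  acc 16  |  →16  ↓2
  @1  [0,0]  acc 56  |  →56  ↓7
  @2  [0,0]  acc 0  |  →0  ↓0
  @3  [0,0]  acc 0  |  →0  ↓0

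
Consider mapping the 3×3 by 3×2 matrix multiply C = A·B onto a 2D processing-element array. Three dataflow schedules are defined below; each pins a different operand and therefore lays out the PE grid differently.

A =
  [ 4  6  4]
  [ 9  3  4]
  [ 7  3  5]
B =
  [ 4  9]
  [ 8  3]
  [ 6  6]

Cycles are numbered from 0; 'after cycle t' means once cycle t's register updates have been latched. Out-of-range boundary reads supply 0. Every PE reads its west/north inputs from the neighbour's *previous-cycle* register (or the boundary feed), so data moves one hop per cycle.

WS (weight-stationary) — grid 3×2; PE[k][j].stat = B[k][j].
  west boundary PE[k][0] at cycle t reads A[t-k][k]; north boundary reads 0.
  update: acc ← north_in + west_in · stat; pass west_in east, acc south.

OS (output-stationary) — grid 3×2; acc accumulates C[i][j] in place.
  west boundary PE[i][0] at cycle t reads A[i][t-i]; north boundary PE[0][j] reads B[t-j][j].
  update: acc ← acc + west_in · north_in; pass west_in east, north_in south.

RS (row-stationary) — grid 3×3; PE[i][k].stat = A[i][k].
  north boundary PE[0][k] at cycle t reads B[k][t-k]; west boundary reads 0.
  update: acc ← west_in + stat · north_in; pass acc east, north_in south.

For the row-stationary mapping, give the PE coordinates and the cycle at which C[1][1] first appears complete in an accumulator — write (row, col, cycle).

RS — PE[1][2] is where C[1][1] collects:
  t=0 PE[1][2]: acc=0 h=0 v=0
  t=1 PE[1][2]: acc=0 h=0 v=0
  t=2 PE[1][2]: acc=0 h=0 v=0
  t=3 PE[1][2]: acc=84 h=84 v=6
  t=4 PE[1][2]: acc=114 h=114 v=6

(row, col, cycle) = (1, 2, 4)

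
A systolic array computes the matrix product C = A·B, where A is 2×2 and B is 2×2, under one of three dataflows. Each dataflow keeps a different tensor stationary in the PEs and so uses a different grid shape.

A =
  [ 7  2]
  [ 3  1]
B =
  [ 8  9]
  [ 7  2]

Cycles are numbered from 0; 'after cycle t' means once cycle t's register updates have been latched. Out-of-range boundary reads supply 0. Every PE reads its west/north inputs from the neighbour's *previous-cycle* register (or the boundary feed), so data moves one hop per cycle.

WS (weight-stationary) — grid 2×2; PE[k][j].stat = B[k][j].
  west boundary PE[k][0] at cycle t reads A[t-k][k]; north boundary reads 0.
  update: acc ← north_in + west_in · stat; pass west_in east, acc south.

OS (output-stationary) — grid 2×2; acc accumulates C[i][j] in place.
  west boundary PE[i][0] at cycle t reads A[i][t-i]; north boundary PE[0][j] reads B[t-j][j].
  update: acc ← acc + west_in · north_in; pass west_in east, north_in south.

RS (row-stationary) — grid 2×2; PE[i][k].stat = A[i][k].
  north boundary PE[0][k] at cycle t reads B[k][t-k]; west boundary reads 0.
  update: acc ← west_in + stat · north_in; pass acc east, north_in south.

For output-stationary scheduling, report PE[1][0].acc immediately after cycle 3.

PE[1][0].acc = 31

OS (2×2). Following PE[1][0] plus its west/north inputs:
  @0  [0,0]  acc 56  |  →7  ↓8
  @0  [1,0]  acc 0  |  →0  ↓0
  @1  [0,0]  acc 70  |  →2  ↓7
  @1  [1,0]  acc 24  |  →3  ↓8
  @2  [0,0]  acc 70  |  →0  ↓0
  @2  [1,0]  acc 31  |  →1  ↓7
  @3  [0,0]  acc 70  |  →0  ↓0
  @3  [1,0]  acc 31  |  →0  ↓0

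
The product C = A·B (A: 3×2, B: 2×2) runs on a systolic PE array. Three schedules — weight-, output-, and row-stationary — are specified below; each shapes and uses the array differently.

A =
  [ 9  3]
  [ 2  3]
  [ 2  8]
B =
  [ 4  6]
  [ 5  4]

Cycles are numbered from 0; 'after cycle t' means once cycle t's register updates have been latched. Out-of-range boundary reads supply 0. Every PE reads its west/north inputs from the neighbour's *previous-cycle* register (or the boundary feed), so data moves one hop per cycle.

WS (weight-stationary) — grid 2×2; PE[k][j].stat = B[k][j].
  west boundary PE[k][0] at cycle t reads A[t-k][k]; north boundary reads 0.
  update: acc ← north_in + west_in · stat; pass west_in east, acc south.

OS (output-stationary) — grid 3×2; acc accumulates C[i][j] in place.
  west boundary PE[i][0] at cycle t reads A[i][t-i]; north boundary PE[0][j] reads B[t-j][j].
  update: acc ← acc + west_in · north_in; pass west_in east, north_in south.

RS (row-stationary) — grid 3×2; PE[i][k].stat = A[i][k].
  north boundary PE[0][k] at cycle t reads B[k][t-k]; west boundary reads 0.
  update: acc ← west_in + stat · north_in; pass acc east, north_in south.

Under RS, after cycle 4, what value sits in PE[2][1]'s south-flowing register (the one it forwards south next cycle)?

register = 4

RS (3×2). Following PE[2][1] plus its west/north inputs:
  c0 r1c1: 0 / 0 / 0
  c0 r2c0: 0 / 0 / 0
  c0 r2c1: 0 / 0 / 0
  c1 r1c1: 0 / 0 / 0
  c1 r2c0: 0 / 0 / 0
  c1 r2c1: 0 / 0 / 0
  c2 r1c1: 23 / 23 / 5
  c2 r2c0: 8 / 8 / 4
  c2 r2c1: 0 / 0 / 0
  c3 r1c1: 24 / 24 / 4
  c3 r2c0: 12 / 12 / 6
  c3 r2c1: 48 / 48 / 5
  c4 r1c1: 0 / 0 / 0
  c4 r2c0: 0 / 0 / 0
  c4 r2c1: 44 / 44 / 4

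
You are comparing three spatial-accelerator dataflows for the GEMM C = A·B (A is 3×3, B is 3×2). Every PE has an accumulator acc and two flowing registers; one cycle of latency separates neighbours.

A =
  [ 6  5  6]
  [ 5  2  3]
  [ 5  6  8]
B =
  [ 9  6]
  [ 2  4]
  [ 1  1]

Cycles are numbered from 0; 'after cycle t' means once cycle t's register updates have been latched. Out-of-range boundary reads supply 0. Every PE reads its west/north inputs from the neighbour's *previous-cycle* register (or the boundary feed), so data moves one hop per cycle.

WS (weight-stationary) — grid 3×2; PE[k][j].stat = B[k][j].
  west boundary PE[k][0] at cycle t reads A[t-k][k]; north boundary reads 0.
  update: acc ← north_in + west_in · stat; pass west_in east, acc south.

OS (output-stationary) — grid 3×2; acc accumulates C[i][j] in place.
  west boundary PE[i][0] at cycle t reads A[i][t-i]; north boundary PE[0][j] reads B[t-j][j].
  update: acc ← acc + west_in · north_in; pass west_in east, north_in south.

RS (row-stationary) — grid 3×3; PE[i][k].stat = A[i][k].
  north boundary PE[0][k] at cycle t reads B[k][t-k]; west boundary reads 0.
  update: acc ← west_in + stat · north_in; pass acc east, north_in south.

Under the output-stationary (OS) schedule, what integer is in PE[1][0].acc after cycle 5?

Tracing OS — 3×2 array, target PE[1][0]:
  cycle 0: PE[0][0] → acc 54, east 6, south 9
  cycle 0: PE[1][0] → acc 0, east 0, south 0
  cycle 1: PE[0][0] → acc 64, east 5, south 2
  cycle 1: PE[1][0] → acc 45, east 5, south 9
  cycle 2: PE[0][0] → acc 70, east 6, south 1
  cycle 2: PE[1][0] → acc 49, east 2, south 2
  cycle 3: PE[0][0] → acc 70, east 0, south 0
  cycle 3: PE[1][0] → acc 52, east 3, south 1
  cycle 4: PE[0][0] → acc 70, east 0, south 0
  cycle 4: PE[1][0] → acc 52, east 0, south 0
  cycle 5: PE[0][0] → acc 70, east 0, south 0
  cycle 5: PE[1][0] → acc 52, east 0, south 0

PE[1][0].acc = 52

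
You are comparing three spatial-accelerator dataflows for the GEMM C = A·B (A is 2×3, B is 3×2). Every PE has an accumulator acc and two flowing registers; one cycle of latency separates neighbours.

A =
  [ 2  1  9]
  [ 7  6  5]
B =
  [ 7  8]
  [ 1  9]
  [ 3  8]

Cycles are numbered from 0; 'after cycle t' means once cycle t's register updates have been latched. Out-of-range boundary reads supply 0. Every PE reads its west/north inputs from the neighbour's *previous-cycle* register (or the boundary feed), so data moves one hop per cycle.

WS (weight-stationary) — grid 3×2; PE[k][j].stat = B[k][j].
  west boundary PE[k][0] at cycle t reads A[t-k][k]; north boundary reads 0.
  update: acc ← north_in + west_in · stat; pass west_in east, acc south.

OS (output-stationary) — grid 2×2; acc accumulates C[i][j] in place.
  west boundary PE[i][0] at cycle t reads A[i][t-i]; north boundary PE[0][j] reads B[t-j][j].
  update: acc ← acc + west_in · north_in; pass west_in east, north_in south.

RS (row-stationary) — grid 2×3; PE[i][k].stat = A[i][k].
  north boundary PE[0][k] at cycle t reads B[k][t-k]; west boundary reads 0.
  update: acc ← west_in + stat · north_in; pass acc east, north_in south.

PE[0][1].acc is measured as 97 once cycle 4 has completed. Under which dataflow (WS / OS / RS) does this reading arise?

dataflow = OS

Under WS (3×2), PE[0][1]:
  0: (0,1).acc=0  regs=<0,0>
  1: (0,1).acc=16  regs=<2,16>
  2: (0,1).acc=56  regs=<7,56>
  3: (0,1).acc=0  regs=<0,0>
  4: (0,1).acc=0  regs=<0,0>
Under OS (2×2), PE[0][1]:
  0: (0,1).acc=0  regs=<0,0>
  1: (0,1).acc=16  regs=<2,8>
  2: (0,1).acc=25  regs=<1,9>
  3: (0,1).acc=97  regs=<9,8>
  4: (0,1).acc=97  regs=<0,0>
Under RS (2×3), PE[0][1]:
  0: (0,1).acc=0  regs=<0,0>
  1: (0,1).acc=15  regs=<15,1>
  2: (0,1).acc=25  regs=<25,9>
  3: (0,1).acc=0  regs=<0,0>
  4: (0,1).acc=0  regs=<0,0>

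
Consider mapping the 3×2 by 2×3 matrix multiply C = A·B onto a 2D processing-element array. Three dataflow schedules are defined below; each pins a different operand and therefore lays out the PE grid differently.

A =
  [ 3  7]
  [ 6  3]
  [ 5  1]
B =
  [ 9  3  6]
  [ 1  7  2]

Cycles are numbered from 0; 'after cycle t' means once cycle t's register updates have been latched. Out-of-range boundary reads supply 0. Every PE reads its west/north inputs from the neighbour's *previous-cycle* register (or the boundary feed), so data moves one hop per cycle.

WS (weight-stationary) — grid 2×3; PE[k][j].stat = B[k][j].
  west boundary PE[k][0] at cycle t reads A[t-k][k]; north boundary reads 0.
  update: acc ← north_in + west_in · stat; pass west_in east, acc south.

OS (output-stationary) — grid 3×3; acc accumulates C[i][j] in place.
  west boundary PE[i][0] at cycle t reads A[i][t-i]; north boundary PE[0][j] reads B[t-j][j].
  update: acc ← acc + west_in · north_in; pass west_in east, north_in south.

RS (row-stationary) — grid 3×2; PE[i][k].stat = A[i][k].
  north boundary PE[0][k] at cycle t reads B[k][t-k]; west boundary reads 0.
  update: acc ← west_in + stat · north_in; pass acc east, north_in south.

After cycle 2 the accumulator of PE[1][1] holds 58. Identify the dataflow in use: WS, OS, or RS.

dataflow = WS

Under WS (2×3), PE[1][1]:
  [0] (1,1) acc=0 (h:0 v:0)
  [1] (1,1) acc=0 (h:0 v:0)
  [2] (1,1) acc=58 (h:7 v:58)
Under OS (3×3), PE[1][1]:
  [0] (1,1) acc=0 (h:0 v:0)
  [1] (1,1) acc=0 (h:0 v:0)
  [2] (1,1) acc=18 (h:6 v:3)
Under RS (3×2), PE[1][1]:
  [0] (1,1) acc=0 (h:0 v:0)
  [1] (1,1) acc=0 (h:0 v:0)
  [2] (1,1) acc=57 (h:57 v:1)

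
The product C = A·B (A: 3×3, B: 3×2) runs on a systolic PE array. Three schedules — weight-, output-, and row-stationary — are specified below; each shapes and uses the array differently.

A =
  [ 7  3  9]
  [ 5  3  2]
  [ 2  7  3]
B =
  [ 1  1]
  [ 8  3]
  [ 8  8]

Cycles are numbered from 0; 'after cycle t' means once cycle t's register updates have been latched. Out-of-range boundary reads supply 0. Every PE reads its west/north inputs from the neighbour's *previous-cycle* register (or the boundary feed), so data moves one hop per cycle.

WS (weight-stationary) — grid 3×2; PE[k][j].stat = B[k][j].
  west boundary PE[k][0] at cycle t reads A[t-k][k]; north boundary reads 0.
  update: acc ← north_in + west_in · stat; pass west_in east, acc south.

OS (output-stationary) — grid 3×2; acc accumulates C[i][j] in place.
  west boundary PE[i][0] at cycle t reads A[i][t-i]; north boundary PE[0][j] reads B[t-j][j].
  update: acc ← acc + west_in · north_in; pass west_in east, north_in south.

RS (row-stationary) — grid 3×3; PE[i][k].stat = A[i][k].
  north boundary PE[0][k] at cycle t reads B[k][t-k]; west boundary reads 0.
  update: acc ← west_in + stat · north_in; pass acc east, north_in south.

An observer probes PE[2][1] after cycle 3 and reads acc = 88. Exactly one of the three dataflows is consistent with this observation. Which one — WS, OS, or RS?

— WS: 3×2; PE[2][1] trace:
  c0 r2c1: 0 / 0 / 0
  c1 r2c1: 0 / 0 / 0
  c2 r2c1: 0 / 0 / 0
  c3 r2c1: 88 / 9 / 88
— OS: 3×2; PE[2][1] trace:
  c0 r2c1: 0 / 0 / 0
  c1 r2c1: 0 / 0 / 0
  c2 r2c1: 0 / 0 / 0
  c3 r2c1: 2 / 2 / 1
— RS: 3×3; PE[2][1] trace:
  c0 r2c1: 0 / 0 / 0
  c1 r2c1: 0 / 0 / 0
  c2 r2c1: 0 / 0 / 0
  c3 r2c1: 58 / 58 / 8

dataflow = WS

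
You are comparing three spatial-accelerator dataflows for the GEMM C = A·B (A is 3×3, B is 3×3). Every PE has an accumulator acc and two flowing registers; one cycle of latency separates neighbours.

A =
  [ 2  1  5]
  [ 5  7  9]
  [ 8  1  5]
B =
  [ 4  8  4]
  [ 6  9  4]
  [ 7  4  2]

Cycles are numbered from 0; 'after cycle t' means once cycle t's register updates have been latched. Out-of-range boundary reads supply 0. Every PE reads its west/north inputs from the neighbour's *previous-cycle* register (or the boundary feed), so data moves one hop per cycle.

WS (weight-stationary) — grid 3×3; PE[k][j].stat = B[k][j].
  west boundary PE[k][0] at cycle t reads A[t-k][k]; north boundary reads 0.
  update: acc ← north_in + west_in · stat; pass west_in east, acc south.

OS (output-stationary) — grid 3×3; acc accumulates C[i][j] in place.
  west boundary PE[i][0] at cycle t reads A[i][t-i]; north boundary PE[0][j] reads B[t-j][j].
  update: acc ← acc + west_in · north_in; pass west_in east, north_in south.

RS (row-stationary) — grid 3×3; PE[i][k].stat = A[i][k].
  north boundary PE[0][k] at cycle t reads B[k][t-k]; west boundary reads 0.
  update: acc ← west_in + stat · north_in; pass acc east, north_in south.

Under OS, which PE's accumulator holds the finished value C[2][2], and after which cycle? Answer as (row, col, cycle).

Under OS, C[2][2] lands at PE[2][2]:
  @0  [2,2]  acc 0  |  →0  ↓0
  @1  [2,2]  acc 0  |  →0  ↓0
  @2  [2,2]  acc 0  |  →0  ↓0
  @3  [2,2]  acc 0  |  →0  ↓0
  @4  [2,2]  acc 32  |  →8  ↓4
  @5  [2,2]  acc 36  |  →1  ↓4
  @6  [2,2]  acc 46  |  →5  ↓2

(row, col, cycle) = (2, 2, 6)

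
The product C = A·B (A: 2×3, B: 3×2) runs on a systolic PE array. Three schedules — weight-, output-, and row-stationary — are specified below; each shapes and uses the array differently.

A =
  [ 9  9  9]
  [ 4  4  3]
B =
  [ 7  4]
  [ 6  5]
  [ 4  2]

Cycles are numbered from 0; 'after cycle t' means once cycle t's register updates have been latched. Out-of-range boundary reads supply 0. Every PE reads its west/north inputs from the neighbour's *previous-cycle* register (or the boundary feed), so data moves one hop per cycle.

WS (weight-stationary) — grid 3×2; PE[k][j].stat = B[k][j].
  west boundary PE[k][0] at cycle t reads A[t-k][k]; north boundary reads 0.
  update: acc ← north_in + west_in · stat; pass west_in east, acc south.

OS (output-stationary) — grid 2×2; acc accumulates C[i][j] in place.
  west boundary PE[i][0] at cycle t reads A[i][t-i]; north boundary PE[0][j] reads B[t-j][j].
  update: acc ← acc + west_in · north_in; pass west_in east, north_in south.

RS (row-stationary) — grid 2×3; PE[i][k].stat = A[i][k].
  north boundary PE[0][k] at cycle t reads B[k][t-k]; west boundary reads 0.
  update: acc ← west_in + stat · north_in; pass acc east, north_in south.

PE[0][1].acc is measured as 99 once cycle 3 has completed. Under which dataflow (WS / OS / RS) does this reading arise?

WS (3×2 grid), PE[0][1]:
  t=0 PE[0][1]: acc=0 h=0 v=0
  t=1 PE[0][1]: acc=36 h=9 v=36
  t=2 PE[0][1]: acc=16 h=4 v=16
  t=3 PE[0][1]: acc=0 h=0 v=0
OS (2×2 grid), PE[0][1]:
  t=0 PE[0][1]: acc=0 h=0 v=0
  t=1 PE[0][1]: acc=36 h=9 v=4
  t=2 PE[0][1]: acc=81 h=9 v=5
  t=3 PE[0][1]: acc=99 h=9 v=2
RS (2×3 grid), PE[0][1]:
  t=0 PE[0][1]: acc=0 h=0 v=0
  t=1 PE[0][1]: acc=117 h=117 v=6
  t=2 PE[0][1]: acc=81 h=81 v=5
  t=3 PE[0][1]: acc=0 h=0 v=0

dataflow = OS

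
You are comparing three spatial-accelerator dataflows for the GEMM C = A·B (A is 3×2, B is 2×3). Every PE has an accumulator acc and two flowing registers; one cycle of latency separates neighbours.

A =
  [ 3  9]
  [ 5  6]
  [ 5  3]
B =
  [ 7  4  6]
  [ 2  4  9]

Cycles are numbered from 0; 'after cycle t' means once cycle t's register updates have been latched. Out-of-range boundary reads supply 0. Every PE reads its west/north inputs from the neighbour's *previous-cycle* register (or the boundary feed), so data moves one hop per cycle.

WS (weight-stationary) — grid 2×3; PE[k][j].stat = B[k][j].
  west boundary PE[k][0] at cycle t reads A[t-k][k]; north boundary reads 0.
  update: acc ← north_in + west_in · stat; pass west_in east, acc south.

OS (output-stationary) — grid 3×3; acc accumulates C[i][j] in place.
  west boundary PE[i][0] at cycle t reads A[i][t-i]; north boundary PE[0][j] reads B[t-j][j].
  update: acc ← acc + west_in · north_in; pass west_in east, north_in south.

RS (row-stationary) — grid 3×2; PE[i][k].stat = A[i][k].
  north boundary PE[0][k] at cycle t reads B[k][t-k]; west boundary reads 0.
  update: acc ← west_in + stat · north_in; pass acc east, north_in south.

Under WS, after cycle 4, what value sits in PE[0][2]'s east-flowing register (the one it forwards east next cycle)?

register = 5

Tracing WS — 2×3 array, target PE[0][2]:
  @0  [0,1]  acc 0  |  →0  ↓0
  @0  [0,2]  acc 0  |  →0  ↓0
  @1  [0,1]  acc 12  |  →3  ↓12
  @1  [0,2]  acc 0  |  →0  ↓0
  @2  [0,1]  acc 20  |  →5  ↓20
  @2  [0,2]  acc 18  |  →3  ↓18
  @3  [0,1]  acc 20  |  →5  ↓20
  @3  [0,2]  acc 30  |  →5  ↓30
  @4  [0,1]  acc 0  |  →0  ↓0
  @4  [0,2]  acc 30  |  →5  ↓30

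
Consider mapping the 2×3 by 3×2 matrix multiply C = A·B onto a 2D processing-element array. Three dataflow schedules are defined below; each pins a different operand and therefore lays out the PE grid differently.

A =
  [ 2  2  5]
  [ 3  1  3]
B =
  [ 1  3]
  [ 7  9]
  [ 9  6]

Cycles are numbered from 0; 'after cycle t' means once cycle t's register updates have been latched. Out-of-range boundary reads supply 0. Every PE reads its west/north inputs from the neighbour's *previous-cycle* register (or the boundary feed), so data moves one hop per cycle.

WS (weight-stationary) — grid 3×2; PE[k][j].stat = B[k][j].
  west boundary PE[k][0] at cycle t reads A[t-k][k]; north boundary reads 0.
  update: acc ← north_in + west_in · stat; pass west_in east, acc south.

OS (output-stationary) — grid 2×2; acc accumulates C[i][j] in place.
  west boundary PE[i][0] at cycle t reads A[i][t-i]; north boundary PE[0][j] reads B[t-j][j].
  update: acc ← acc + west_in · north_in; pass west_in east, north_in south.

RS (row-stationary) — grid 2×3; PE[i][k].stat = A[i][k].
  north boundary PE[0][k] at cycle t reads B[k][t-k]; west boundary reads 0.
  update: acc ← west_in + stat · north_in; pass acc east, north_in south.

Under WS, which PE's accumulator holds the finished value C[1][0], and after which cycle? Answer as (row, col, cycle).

(row, col, cycle) = (2, 0, 3)

WS — PE[2][0] is where C[1][0] collects:
  after 0 — PE[2][0] acc=0, pass-E 0, pass-S 0
  after 1 — PE[2][0] acc=0, pass-E 0, pass-S 0
  after 2 — PE[2][0] acc=61, pass-E 5, pass-S 61
  after 3 — PE[2][0] acc=37, pass-E 3, pass-S 37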